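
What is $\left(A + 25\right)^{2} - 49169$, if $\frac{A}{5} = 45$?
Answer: $13331$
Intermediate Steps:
$A = 225$ ($A = 5 \cdot 45 = 225$)
$\left(A + 25\right)^{2} - 49169 = \left(225 + 25\right)^{2} - 49169 = 250^{2} - 49169 = 62500 - 49169 = 13331$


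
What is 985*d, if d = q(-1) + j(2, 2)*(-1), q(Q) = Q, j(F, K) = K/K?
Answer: -1970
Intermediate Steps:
j(F, K) = 1
d = -2 (d = -1 + 1*(-1) = -1 - 1 = -2)
985*d = 985*(-2) = -1970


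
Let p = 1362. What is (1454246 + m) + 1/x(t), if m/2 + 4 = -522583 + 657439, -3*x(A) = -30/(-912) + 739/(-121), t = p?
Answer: 64201640342/37241 ≈ 1.7240e+6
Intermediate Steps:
t = 1362
x(A) = 37241/18392 (x(A) = -(-30/(-912) + 739/(-121))/3 = -(-30*(-1/912) + 739*(-1/121))/3 = -(5/152 - 739/121)/3 = -1/3*(-111723/18392) = 37241/18392)
m = 269704 (m = -8 + 2*(-522583 + 657439) = -8 + 2*134856 = -8 + 269712 = 269704)
(1454246 + m) + 1/x(t) = (1454246 + 269704) + 1/(37241/18392) = 1723950 + 18392/37241 = 64201640342/37241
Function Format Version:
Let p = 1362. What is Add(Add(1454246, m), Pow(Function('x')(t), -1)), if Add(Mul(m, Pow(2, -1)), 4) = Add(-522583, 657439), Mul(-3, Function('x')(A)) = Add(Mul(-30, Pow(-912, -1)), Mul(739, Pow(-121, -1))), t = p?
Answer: Rational(64201640342, 37241) ≈ 1.7240e+6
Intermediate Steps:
t = 1362
Function('x')(A) = Rational(37241, 18392) (Function('x')(A) = Mul(Rational(-1, 3), Add(Mul(-30, Pow(-912, -1)), Mul(739, Pow(-121, -1)))) = Mul(Rational(-1, 3), Add(Mul(-30, Rational(-1, 912)), Mul(739, Rational(-1, 121)))) = Mul(Rational(-1, 3), Add(Rational(5, 152), Rational(-739, 121))) = Mul(Rational(-1, 3), Rational(-111723, 18392)) = Rational(37241, 18392))
m = 269704 (m = Add(-8, Mul(2, Add(-522583, 657439))) = Add(-8, Mul(2, 134856)) = Add(-8, 269712) = 269704)
Add(Add(1454246, m), Pow(Function('x')(t), -1)) = Add(Add(1454246, 269704), Pow(Rational(37241, 18392), -1)) = Add(1723950, Rational(18392, 37241)) = Rational(64201640342, 37241)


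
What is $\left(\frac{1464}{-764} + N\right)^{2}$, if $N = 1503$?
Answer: $\frac{82200903849}{36481} \approx 2.2533 \cdot 10^{6}$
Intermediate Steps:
$\left(\frac{1464}{-764} + N\right)^{2} = \left(\frac{1464}{-764} + 1503\right)^{2} = \left(1464 \left(- \frac{1}{764}\right) + 1503\right)^{2} = \left(- \frac{366}{191} + 1503\right)^{2} = \left(\frac{286707}{191}\right)^{2} = \frac{82200903849}{36481}$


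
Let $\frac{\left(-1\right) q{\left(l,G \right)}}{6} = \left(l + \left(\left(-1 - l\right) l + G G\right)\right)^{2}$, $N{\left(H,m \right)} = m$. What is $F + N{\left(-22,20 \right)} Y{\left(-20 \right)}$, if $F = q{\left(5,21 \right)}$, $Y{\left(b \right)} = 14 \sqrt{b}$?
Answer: $-1038336 + 560 i \sqrt{5} \approx -1.0383 \cdot 10^{6} + 1252.2 i$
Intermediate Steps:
$q{\left(l,G \right)} = - 6 \left(l + G^{2} + l \left(-1 - l\right)\right)^{2}$ ($q{\left(l,G \right)} = - 6 \left(l + \left(\left(-1 - l\right) l + G G\right)\right)^{2} = - 6 \left(l + \left(l \left(-1 - l\right) + G^{2}\right)\right)^{2} = - 6 \left(l + \left(G^{2} + l \left(-1 - l\right)\right)\right)^{2} = - 6 \left(l + G^{2} + l \left(-1 - l\right)\right)^{2}$)
$F = -1038336$ ($F = - 6 \left(21^{2} - 5^{2}\right)^{2} = - 6 \left(441 - 25\right)^{2} = - 6 \cdot 416^{2} = \left(-6\right) 173056 = -1038336$)
$F + N{\left(-22,20 \right)} Y{\left(-20 \right)} = -1038336 + 20 \cdot 14 \sqrt{-20} = -1038336 + 20 \cdot 14 \cdot 2 i \sqrt{5} = -1038336 + 20 \cdot 28 i \sqrt{5} = -1038336 + 560 i \sqrt{5}$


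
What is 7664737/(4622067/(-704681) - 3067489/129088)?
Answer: -697229399991695936/2758254600905 ≈ -2.5278e+5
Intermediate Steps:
7664737/(4622067/(-704681) - 3067489/129088) = 7664737/(4622067*(-1/704681) - 3067489*1/129088) = 7664737/(-4622067/704681 - 3067489/129088) = 7664737/(-2758254600905/90965860928) = 7664737*(-90965860928/2758254600905) = -697229399991695936/2758254600905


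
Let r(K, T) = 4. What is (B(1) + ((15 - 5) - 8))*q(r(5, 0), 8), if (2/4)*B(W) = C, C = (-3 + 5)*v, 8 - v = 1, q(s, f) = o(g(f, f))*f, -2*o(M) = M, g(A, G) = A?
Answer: -960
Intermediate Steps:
o(M) = -M/2
q(s, f) = -f²/2 (q(s, f) = (-f/2)*f = -f²/2)
v = 7 (v = 8 - 1*1 = 8 - 1 = 7)
C = 14 (C = (-3 + 5)*7 = 2*7 = 14)
B(W) = 28 (B(W) = 2*14 = 28)
(B(1) + ((15 - 5) - 8))*q(r(5, 0), 8) = (28 + ((15 - 5) - 8))*(-½*8²) = (28 + (10 - 8))*(-½*64) = (28 + 2)*(-32) = 30*(-32) = -960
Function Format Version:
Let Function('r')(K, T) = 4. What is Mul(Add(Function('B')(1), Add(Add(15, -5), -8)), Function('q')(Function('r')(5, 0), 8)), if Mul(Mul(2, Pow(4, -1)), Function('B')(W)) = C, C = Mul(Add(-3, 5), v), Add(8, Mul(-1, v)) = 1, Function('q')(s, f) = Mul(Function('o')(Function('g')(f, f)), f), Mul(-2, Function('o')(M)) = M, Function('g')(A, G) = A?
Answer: -960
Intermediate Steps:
Function('o')(M) = Mul(Rational(-1, 2), M)
Function('q')(s, f) = Mul(Rational(-1, 2), Pow(f, 2)) (Function('q')(s, f) = Mul(Mul(Rational(-1, 2), f), f) = Mul(Rational(-1, 2), Pow(f, 2)))
v = 7 (v = Add(8, Mul(-1, 1)) = Add(8, -1) = 7)
C = 14 (C = Mul(Add(-3, 5), 7) = Mul(2, 7) = 14)
Function('B')(W) = 28 (Function('B')(W) = Mul(2, 14) = 28)
Mul(Add(Function('B')(1), Add(Add(15, -5), -8)), Function('q')(Function('r')(5, 0), 8)) = Mul(Add(28, Add(Add(15, -5), -8)), Mul(Rational(-1, 2), Pow(8, 2))) = Mul(Add(28, Add(10, -8)), Mul(Rational(-1, 2), 64)) = Mul(Add(28, 2), -32) = Mul(30, -32) = -960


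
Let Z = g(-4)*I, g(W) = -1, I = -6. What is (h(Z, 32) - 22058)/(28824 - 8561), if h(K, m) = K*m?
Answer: -21866/20263 ≈ -1.0791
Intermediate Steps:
Z = 6 (Z = -1*(-6) = 6)
(h(Z, 32) - 22058)/(28824 - 8561) = (6*32 - 22058)/(28824 - 8561) = (192 - 22058)/20263 = -21866*1/20263 = -21866/20263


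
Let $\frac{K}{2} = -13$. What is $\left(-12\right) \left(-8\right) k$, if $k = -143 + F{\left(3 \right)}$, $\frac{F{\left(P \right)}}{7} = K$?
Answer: $-31200$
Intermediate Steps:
$K = -26$ ($K = 2 \left(-13\right) = -26$)
$F{\left(P \right)} = -182$ ($F{\left(P \right)} = 7 \left(-26\right) = -182$)
$k = -325$ ($k = -143 - 182 = -325$)
$\left(-12\right) \left(-8\right) k = \left(-12\right) \left(-8\right) \left(-325\right) = 96 \left(-325\right) = -31200$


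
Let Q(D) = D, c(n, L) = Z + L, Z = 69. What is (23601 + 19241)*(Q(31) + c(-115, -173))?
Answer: -3127466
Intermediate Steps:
c(n, L) = 69 + L
(23601 + 19241)*(Q(31) + c(-115, -173)) = (23601 + 19241)*(31 + (69 - 173)) = 42842*(31 - 104) = 42842*(-73) = -3127466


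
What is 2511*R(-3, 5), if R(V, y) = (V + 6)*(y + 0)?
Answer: 37665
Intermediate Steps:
R(V, y) = y*(6 + V) (R(V, y) = (6 + V)*y = y*(6 + V))
2511*R(-3, 5) = 2511*(5*(6 - 3)) = 2511*(5*3) = 2511*15 = 37665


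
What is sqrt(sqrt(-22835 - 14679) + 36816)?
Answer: sqrt(36816 + I*sqrt(37514)) ≈ 191.88 + 0.5047*I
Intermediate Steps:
sqrt(sqrt(-22835 - 14679) + 36816) = sqrt(sqrt(-37514) + 36816) = sqrt(I*sqrt(37514) + 36816) = sqrt(36816 + I*sqrt(37514))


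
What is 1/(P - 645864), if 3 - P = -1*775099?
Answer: 1/129238 ≈ 7.7377e-6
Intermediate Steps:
P = 775102 (P = 3 - (-1)*775099 = 3 - 1*(-775099) = 3 + 775099 = 775102)
1/(P - 645864) = 1/(775102 - 645864) = 1/129238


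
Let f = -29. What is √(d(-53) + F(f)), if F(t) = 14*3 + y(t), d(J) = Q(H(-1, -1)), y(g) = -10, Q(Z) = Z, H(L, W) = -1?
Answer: √31 ≈ 5.5678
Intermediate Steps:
d(J) = -1
F(t) = 32 (F(t) = 14*3 - 10 = 42 - 10 = 32)
√(d(-53) + F(f)) = √(-1 + 32) = √31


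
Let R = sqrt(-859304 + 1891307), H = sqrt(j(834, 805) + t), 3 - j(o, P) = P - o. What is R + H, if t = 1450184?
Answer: 2*sqrt(362554) + 3*sqrt(114667) ≈ 2220.1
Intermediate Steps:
j(o, P) = 3 + o - P (j(o, P) = 3 - (P - o) = 3 + (o - P) = 3 + o - P)
H = 2*sqrt(362554) (H = sqrt((3 + 834 - 1*805) + 1450184) = sqrt((3 + 834 - 805) + 1450184) = sqrt(32 + 1450184) = sqrt(1450216) = 2*sqrt(362554) ≈ 1204.3)
R = 3*sqrt(114667) (R = sqrt(1032003) = 3*sqrt(114667) ≈ 1015.9)
R + H = 3*sqrt(114667) + 2*sqrt(362554) = 2*sqrt(362554) + 3*sqrt(114667)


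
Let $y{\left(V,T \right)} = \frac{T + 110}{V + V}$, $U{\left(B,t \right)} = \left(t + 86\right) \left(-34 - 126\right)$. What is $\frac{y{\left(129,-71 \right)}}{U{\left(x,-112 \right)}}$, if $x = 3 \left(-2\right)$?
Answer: $\frac{1}{27520} \approx 3.6337 \cdot 10^{-5}$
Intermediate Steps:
$x = -6$
$U{\left(B,t \right)} = -13760 - 160 t$ ($U{\left(B,t \right)} = \left(86 + t\right) \left(-160\right) = -13760 - 160 t$)
$y{\left(V,T \right)} = \frac{110 + T}{2 V}$
$\frac{y{\left(129,-71 \right)}}{U{\left(x,-112 \right)}} = \frac{\frac{1}{2} \cdot \frac{1}{129} \left(110 - 71\right)}{-13760 - -17920} = \frac{\frac{1}{2} \cdot \frac{1}{129} \cdot 39}{-13760 + 17920} = \frac{13}{86 \cdot 4160} = \frac{13}{86} \cdot \frac{1}{4160} = \frac{1}{27520}$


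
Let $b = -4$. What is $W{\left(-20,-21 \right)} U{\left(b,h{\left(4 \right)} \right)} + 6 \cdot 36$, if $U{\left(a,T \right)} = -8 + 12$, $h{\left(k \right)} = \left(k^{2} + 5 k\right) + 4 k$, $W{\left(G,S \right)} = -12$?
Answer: $168$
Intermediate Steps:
$h{\left(k \right)} = k^{2} + 9 k$
$U{\left(a,T \right)} = 4$
$W{\left(-20,-21 \right)} U{\left(b,h{\left(4 \right)} \right)} + 6 \cdot 36 = \left(-12\right) 4 + 6 \cdot 36 = -48 + 216 = 168$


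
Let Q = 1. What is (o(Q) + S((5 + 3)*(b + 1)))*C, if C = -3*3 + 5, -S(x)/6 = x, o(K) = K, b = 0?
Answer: 188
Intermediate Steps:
S(x) = -6*x
C = -4 (C = -9 + 5 = -4)
(o(Q) + S((5 + 3)*(b + 1)))*C = (1 - 6*(5 + 3)*(0 + 1))*(-4) = (1 - 48)*(-4) = -47*(-4) = 188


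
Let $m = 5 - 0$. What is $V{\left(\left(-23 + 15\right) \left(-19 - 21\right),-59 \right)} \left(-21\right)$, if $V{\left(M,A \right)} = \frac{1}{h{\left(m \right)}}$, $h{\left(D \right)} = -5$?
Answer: $\frac{21}{5} \approx 4.2$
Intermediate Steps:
$m = 5$ ($m = 5 + 0 = 5$)
$V{\left(M,A \right)} = - \frac{1}{5}$ ($V{\left(M,A \right)} = \frac{1}{-5} = - \frac{1}{5}$)
$V{\left(\left(-23 + 15\right) \left(-19 - 21\right),-59 \right)} \left(-21\right) = \left(- \frac{1}{5}\right) \left(-21\right) = \frac{21}{5}$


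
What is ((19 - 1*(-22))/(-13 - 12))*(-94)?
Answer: 3854/25 ≈ 154.16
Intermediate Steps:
((19 - 1*(-22))/(-13 - 12))*(-94) = ((19 + 22)/(-25))*(-94) = -1/25*41*(-94) = -41/25*(-94) = 3854/25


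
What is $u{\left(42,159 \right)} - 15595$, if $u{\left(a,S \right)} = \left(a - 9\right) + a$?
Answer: $-15520$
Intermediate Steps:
$u{\left(a,S \right)} = -9 + 2 a$ ($u{\left(a,S \right)} = \left(-9 + a\right) + a = -9 + 2 a$)
$u{\left(42,159 \right)} - 15595 = \left(-9 + 2 \cdot 42\right) - 15595 = \left(-9 + 84\right) - 15595 = 75 - 15595 = -15520$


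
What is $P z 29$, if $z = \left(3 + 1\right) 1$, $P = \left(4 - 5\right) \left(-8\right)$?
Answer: $928$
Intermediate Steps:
$P = 8$ ($P = \left(-1\right) \left(-8\right) = 8$)
$z = 4$ ($z = 4 \cdot 1 = 4$)
$P z 29 = 8 \cdot 4 \cdot 29 = 32 \cdot 29 = 928$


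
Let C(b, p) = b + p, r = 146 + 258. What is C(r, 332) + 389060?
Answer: 389796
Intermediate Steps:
r = 404
C(r, 332) + 389060 = (404 + 332) + 389060 = 736 + 389060 = 389796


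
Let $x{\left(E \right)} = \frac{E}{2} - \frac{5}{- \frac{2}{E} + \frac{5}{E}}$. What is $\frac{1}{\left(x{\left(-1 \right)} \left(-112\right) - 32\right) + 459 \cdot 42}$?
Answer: $\frac{3}{57346} \approx 5.2314 \cdot 10^{-5}$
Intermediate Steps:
$x{\left(E \right)} = - \frac{7 E}{6}$ ($x{\left(E \right)} = E \frac{1}{2} - \frac{5}{3 \frac{1}{E}} = \frac{E}{2} - 5 \frac{E}{3} = \frac{E}{2} - \frac{5 E}{3} = - \frac{7 E}{6}$)
$\frac{1}{\left(x{\left(-1 \right)} \left(-112\right) - 32\right) + 459 \cdot 42} = \frac{1}{\left(\left(- \frac{7}{6}\right) \left(-1\right) \left(-112\right) - 32\right) + 459 \cdot 42} = \frac{1}{\left(\frac{7}{6} \left(-112\right) - 32\right) + 19278} = \frac{1}{\left(- \frac{392}{3} - 32\right) + 19278} = \frac{1}{- \frac{488}{3} + 19278} = \frac{1}{\frac{57346}{3}} = \frac{3}{57346}$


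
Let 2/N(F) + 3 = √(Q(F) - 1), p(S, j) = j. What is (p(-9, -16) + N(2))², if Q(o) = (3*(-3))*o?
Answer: 2*(-591*I + 400*√19)/(-5*I + 3*√19) ≈ 262.81 + 10.097*I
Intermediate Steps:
Q(o) = -9*o
N(F) = 2/(-3 + √(-1 - 9*F)) (N(F) = 2/(-3 + √(-9*F - 1)) = 2/(-3 + √(-1 - 9*F)))
(p(-9, -16) + N(2))² = (-16 + 2/(-3 + √(-1 - 9*2)))² = (-16 + 2/(-3 + √(-1 - 18)))² = (-16 + 2/(-3 + √(-19)))² = (-16 + 2/(-3 + I*√19))²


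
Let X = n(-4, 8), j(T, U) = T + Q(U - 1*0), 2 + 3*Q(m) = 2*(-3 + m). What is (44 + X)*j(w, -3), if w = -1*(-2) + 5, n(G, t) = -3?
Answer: 287/3 ≈ 95.667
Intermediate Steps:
Q(m) = -8/3 + 2*m/3 (Q(m) = -⅔ + (2*(-3 + m))/3 = -⅔ + (-6 + 2*m)/3 = -⅔ + (-2 + 2*m/3) = -8/3 + 2*m/3)
w = 7 (w = 2 + 5 = 7)
j(T, U) = -8/3 + T + 2*U/3 (j(T, U) = T + (-8/3 + 2*(U - 1*0)/3) = T + (-8/3 + 2*(U + 0)/3) = T + (-8/3 + 2*U/3) = -8/3 + T + 2*U/3)
X = -3
(44 + X)*j(w, -3) = (44 - 3)*(-8/3 + 7 + (⅔)*(-3)) = 41*(-8/3 + 7 - 2) = 41*(7/3) = 287/3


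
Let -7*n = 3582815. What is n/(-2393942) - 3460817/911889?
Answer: -54727836606763/15281065635066 ≈ -3.5814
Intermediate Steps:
n = -3582815/7 (n = -⅐*3582815 = -3582815/7 ≈ -5.1183e+5)
n/(-2393942) - 3460817/911889 = -3582815/7/(-2393942) - 3460817/911889 = -3582815/7*(-1/2393942) - 3460817*1/911889 = 3582815/16757594 - 3460817/911889 = -54727836606763/15281065635066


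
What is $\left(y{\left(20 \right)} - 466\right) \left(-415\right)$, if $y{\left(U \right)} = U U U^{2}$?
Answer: $-66206610$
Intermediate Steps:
$y{\left(U \right)} = U^{4}$ ($y{\left(U \right)} = U^{2} U^{2} = U^{4}$)
$\left(y{\left(20 \right)} - 466\right) \left(-415\right) = \left(20^{4} - 466\right) \left(-415\right) = \left(160000 - 466\right) \left(-415\right) = 159534 \left(-415\right) = -66206610$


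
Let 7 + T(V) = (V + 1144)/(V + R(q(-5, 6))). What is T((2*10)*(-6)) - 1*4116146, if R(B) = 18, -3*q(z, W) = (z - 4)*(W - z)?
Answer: -209924315/51 ≈ -4.1162e+6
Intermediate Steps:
q(z, W) = -(-4 + z)*(W - z)/3 (q(z, W) = -(z - 4)*(W - z)/3 = -(-4 + z)*(W - z)/3)
T(V) = -7 + (1144 + V)/(18 + V) (T(V) = -7 + (V + 1144)/(V + 18) = -7 + (1144 + V)/(18 + V))
T((2*10)*(-6)) - 1*4116146 = 2*(509 - 3*2*10*(-6))/(18 + (2*10)*(-6)) - 1*4116146 = 2*(509 - 60*(-6))/(18 + 20*(-6)) - 4116146 = 2*(509 - 3*(-120))/(18 - 120) - 4116146 = 2*(509 + 360)/(-102) - 4116146 = 2*(-1/102)*869 - 4116146 = -869/51 - 4116146 = -209924315/51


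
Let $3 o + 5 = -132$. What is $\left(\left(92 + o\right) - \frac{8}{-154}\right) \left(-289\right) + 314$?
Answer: $- \frac{3024101}{231} \approx -13091.0$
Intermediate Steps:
$o = - \frac{137}{3}$ ($o = - \frac{5}{3} + \frac{1}{3} \left(-132\right) = - \frac{5}{3} - 44 = - \frac{137}{3} \approx -45.667$)
$\left(\left(92 + o\right) - \frac{8}{-154}\right) \left(-289\right) + 314 = \left(\left(92 - \frac{137}{3}\right) - \frac{8}{-154}\right) \left(-289\right) + 314 = \left(\frac{139}{3} - - \frac{4}{77}\right) \left(-289\right) + 314 = \left(\frac{139}{3} + \frac{4}{77}\right) \left(-289\right) + 314 = \frac{10715}{231} \left(-289\right) + 314 = - \frac{3096635}{231} + 314 = - \frac{3024101}{231}$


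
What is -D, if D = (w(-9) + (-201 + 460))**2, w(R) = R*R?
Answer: -115600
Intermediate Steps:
w(R) = R**2
D = 115600 (D = ((-9)**2 + (-201 + 460))**2 = (81 + 259)**2 = 340**2 = 115600)
-D = -1*115600 = -115600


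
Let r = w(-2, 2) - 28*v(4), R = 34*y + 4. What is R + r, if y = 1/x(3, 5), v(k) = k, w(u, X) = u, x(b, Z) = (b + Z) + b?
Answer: -1176/11 ≈ -106.91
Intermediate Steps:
x(b, Z) = Z + 2*b (x(b, Z) = (Z + b) + b = Z + 2*b)
y = 1/11 (y = 1/(5 + 2*3) = 1/(5 + 6) = 1/11 ≈ 0.090909)
R = 78/11 (R = 34*(1/11) + 4 = 34/11 + 4 = 78/11 ≈ 7.0909)
r = -114 (r = -2 - 28*4 = -2 - 112 = -114)
R + r = 78/11 - 114 = -1176/11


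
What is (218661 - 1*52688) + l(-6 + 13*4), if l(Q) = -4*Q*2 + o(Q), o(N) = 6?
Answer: 165611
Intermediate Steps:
l(Q) = 6 - 8*Q (l(Q) = -4*Q*2 + 6 = -8*Q + 6 = 6 - 8*Q)
(218661 - 1*52688) + l(-6 + 13*4) = (218661 - 1*52688) + (6 - 8*(-6 + 13*4)) = (218661 - 52688) + (6 - 8*(-6 + 52)) = 165973 + (6 - 8*46) = 165973 + (6 - 368) = 165973 - 362 = 165611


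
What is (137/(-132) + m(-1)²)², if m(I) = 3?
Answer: 1104601/17424 ≈ 63.395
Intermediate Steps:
(137/(-132) + m(-1)²)² = (137/(-132) + 3²)² = (137*(-1/132) + 9)² = (-137/132 + 9)² = (1051/132)² = 1104601/17424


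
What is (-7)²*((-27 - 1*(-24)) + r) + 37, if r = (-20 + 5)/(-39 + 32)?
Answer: -5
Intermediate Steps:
r = 15/7 (r = -15/(-7) = -15*(-⅐) = 15/7 ≈ 2.1429)
(-7)²*((-27 - 1*(-24)) + r) + 37 = (-7)²*((-27 - 1*(-24)) + 15/7) + 37 = 49*((-27 + 24) + 15/7) + 37 = 49*(-3 + 15/7) + 37 = 49*(-6/7) + 37 = -42 + 37 = -5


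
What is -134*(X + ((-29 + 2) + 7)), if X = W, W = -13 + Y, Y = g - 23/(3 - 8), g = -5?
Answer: 22378/5 ≈ 4475.6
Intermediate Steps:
Y = -⅖ (Y = -5 - 23/(3 - 8) = -5 - 23/(-5) = -5 - 23*(-⅕) = -5 + 23/5 = -⅖ ≈ -0.40000)
W = -67/5 (W = -13 - ⅖ = -67/5 ≈ -13.400)
X = -67/5 ≈ -13.400
-134*(X + ((-29 + 2) + 7)) = -134*(-67/5 + ((-29 + 2) + 7)) = -134*(-67/5 + (-27 + 7)) = -134*(-67/5 - 20) = -134*(-167/5) = 22378/5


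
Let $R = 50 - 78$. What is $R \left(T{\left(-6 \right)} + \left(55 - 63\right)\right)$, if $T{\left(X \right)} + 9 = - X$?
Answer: $308$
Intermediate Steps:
$T{\left(X \right)} = -9 - X$
$R = -28$ ($R = 50 - 78 = -28$)
$R \left(T{\left(-6 \right)} + \left(55 - 63\right)\right) = - 28 \left(\left(-9 - -6\right) + \left(55 - 63\right)\right) = - 28 \left(\left(-9 + 6\right) - 8\right) = - 28 \left(-3 - 8\right) = \left(-28\right) \left(-11\right) = 308$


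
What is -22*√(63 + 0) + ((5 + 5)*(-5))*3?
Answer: -150 - 66*√7 ≈ -324.62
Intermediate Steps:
-22*√(63 + 0) + ((5 + 5)*(-5))*3 = -66*√7 + (10*(-5))*3 = -66*√7 - 50*3 = -66*√7 - 150 = -150 - 66*√7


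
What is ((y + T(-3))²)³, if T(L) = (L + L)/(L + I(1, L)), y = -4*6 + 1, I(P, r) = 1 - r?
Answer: 594823321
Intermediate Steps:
y = -23 (y = -24 + 1 = -23)
T(L) = 2*L (T(L) = (L + L)/(L + (1 - L)) = (2*L)/1 = (2*L)*1 = 2*L)
((y + T(-3))²)³ = ((-23 + 2*(-3))²)³ = ((-23 - 6)²)³ = ((-29)²)³ = 841³ = 594823321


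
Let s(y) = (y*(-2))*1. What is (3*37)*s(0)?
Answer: 0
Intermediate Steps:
s(y) = -2*y (s(y) = -2*y*1 = -2*y)
(3*37)*s(0) = (3*37)*(-2*0) = 111*0 = 0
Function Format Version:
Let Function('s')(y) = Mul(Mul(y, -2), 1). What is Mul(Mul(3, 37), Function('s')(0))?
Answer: 0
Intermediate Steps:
Function('s')(y) = Mul(-2, y) (Function('s')(y) = Mul(Mul(-2, y), 1) = Mul(-2, y))
Mul(Mul(3, 37), Function('s')(0)) = Mul(Mul(3, 37), Mul(-2, 0)) = Mul(111, 0) = 0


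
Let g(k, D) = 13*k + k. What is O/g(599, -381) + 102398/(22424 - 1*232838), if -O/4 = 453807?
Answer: -95702023505/441132951 ≈ -216.95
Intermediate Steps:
O = -1815228 (O = -4*453807 = -1815228)
g(k, D) = 14*k
O/g(599, -381) + 102398/(22424 - 1*232838) = -1815228/(14*599) + 102398/(22424 - 1*232838) = -1815228/8386 + 102398/(22424 - 232838) = -1815228*1/8386 + 102398/(-210414) = -907614/4193 + 102398*(-1/210414) = -907614/4193 - 51199/105207 = -95702023505/441132951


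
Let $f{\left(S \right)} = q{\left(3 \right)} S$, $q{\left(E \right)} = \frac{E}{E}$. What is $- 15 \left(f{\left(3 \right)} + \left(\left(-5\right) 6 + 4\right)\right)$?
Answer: $345$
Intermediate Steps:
$q{\left(E \right)} = 1$
$f{\left(S \right)} = S$ ($f{\left(S \right)} = 1 S = S$)
$- 15 \left(f{\left(3 \right)} + \left(\left(-5\right) 6 + 4\right)\right) = - 15 \left(3 + \left(\left(-5\right) 6 + 4\right)\right) = - 15 \left(3 + \left(-30 + 4\right)\right) = - 15 \left(3 - 26\right) = \left(-15\right) \left(-23\right) = 345$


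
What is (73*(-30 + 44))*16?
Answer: 16352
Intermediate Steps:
(73*(-30 + 44))*16 = (73*14)*16 = 1022*16 = 16352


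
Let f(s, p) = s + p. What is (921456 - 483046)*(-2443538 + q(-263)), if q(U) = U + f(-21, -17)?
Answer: -1071403455990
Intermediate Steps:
f(s, p) = p + s
q(U) = -38 + U (q(U) = U + (-17 - 21) = U - 38 = -38 + U)
(921456 - 483046)*(-2443538 + q(-263)) = (921456 - 483046)*(-2443538 + (-38 - 263)) = 438410*(-2443538 - 301) = 438410*(-2443839) = -1071403455990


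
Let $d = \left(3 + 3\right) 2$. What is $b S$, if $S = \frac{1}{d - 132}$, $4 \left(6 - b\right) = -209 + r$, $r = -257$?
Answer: $- \frac{49}{48} \approx -1.0208$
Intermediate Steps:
$d = 12$ ($d = 6 \cdot 2 = 12$)
$b = \frac{245}{2}$ ($b = 6 - \frac{-209 - 257}{4} = 6 - - \frac{233}{2} = 6 + \frac{233}{2} = \frac{245}{2} \approx 122.5$)
$S = - \frac{1}{120}$ ($S = \frac{1}{12 - 132} = \frac{1}{-120} = - \frac{1}{120} \approx -0.0083333$)
$b S = \frac{245}{2} \left(- \frac{1}{120}\right) = - \frac{49}{48}$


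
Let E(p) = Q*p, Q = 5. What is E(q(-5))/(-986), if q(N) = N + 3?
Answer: 5/493 ≈ 0.010142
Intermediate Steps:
q(N) = 3 + N
E(p) = 5*p
E(q(-5))/(-986) = (5*(3 - 5))/(-986) = (5*(-2))*(-1/986) = -10*(-1/986) = 5/493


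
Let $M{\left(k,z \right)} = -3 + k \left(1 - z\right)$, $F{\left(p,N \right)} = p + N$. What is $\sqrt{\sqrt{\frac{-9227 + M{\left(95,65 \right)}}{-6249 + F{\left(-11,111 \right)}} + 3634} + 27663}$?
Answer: $\frac{\sqrt{1045943590263 + 12298 \sqrt{34374102906}}}{6149} \approx 166.5$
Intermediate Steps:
$F{\left(p,N \right)} = N + p$
$\sqrt{\sqrt{\frac{-9227 + M{\left(95,65 \right)}}{-6249 + F{\left(-11,111 \right)}} + 3634} + 27663} = \sqrt{\sqrt{\frac{-9227 - \left(-92 + 6175\right)}{-6249 + \left(111 - 11\right)} + 3634} + 27663} = \sqrt{\sqrt{\frac{-9227 - 6083}{-6249 + 100} + 3634} + 27663} = \sqrt{\sqrt{\frac{-9227 - 6083}{-6149} + 3634} + 27663} = \sqrt{\sqrt{\left(-15310\right) \left(- \frac{1}{6149}\right) + 3634} + 27663} = \sqrt{\sqrt{\frac{15310}{6149} + 3634} + 27663} = \sqrt{\sqrt{\frac{22360776}{6149}} + 27663} = \sqrt{\frac{2 \sqrt{34374102906}}{6149} + 27663} = \sqrt{27663 + \frac{2 \sqrt{34374102906}}{6149}}$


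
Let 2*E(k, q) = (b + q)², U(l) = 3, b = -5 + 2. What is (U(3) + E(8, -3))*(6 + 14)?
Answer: 420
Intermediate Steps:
b = -3
E(k, q) = (-3 + q)²/2
(U(3) + E(8, -3))*(6 + 14) = (3 + (-3 - 3)²/2)*(6 + 14) = (3 + (½)*(-6)²)*20 = (3 + (½)*36)*20 = (3 + 18)*20 = 21*20 = 420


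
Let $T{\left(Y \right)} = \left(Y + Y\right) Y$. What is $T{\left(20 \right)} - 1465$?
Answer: $-665$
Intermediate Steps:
$T{\left(Y \right)} = 2 Y^{2}$ ($T{\left(Y \right)} = 2 Y Y = 2 Y^{2}$)
$T{\left(20 \right)} - 1465 = 2 \cdot 20^{2} - 1465 = 2 \cdot 400 - 1465 = 800 - 1465 = -665$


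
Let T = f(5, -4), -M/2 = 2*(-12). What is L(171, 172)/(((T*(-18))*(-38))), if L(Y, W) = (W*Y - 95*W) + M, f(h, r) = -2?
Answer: -1640/171 ≈ -9.5906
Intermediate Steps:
M = 48 (M = -4*(-12) = -2*(-24) = 48)
L(Y, W) = 48 - 95*W + W*Y (L(Y, W) = (W*Y - 95*W) + 48 = (-95*W + W*Y) + 48 = 48 - 95*W + W*Y)
T = -2
L(171, 172)/(((T*(-18))*(-38))) = (48 - 95*172 + 172*171)/((-2*(-18)*(-38))) = (48 - 16340 + 29412)/((36*(-38))) = 13120/(-1368) = 13120*(-1/1368) = -1640/171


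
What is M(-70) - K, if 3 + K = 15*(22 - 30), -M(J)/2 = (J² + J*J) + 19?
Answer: -19515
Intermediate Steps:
M(J) = -38 - 4*J² (M(J) = -2*((J² + J*J) + 19) = -2*((J² + J²) + 19) = -2*(2*J² + 19) = -2*(19 + 2*J²) = -38 - 4*J²)
K = -123 (K = -3 + 15*(22 - 30) = -3 + 15*(-8) = -3 - 120 = -123)
M(-70) - K = (-38 - 4*(-70)²) - 1*(-123) = (-38 - 4*4900) + 123 = (-38 - 19600) + 123 = -19638 + 123 = -19515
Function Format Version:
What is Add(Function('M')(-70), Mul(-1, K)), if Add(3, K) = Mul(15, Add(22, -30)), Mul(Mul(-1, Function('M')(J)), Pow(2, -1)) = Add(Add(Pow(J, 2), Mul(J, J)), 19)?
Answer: -19515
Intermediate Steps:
Function('M')(J) = Add(-38, Mul(-4, Pow(J, 2))) (Function('M')(J) = Mul(-2, Add(Add(Pow(J, 2), Mul(J, J)), 19)) = Mul(-2, Add(Add(Pow(J, 2), Pow(J, 2)), 19)) = Mul(-2, Add(Mul(2, Pow(J, 2)), 19)) = Mul(-2, Add(19, Mul(2, Pow(J, 2)))) = Add(-38, Mul(-4, Pow(J, 2))))
K = -123 (K = Add(-3, Mul(15, Add(22, -30))) = Add(-3, Mul(15, -8)) = Add(-3, -120) = -123)
Add(Function('M')(-70), Mul(-1, K)) = Add(Add(-38, Mul(-4, Pow(-70, 2))), Mul(-1, -123)) = Add(Add(-38, Mul(-4, 4900)), 123) = Add(Add(-38, -19600), 123) = Add(-19638, 123) = -19515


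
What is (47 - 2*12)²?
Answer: 529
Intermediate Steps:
(47 - 2*12)² = (47 - 24)² = 23² = 529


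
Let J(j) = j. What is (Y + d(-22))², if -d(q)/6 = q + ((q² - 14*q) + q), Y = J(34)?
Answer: 19838116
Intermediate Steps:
Y = 34
d(q) = -6*q² + 72*q (d(q) = -6*(q + ((q² - 14*q) + q)) = -6*(q + (q² - 13*q)) = -6*(q² - 12*q) = -6*q² + 72*q)
(Y + d(-22))² = (34 + 6*(-22)*(12 - 1*(-22)))² = (34 + 6*(-22)*(12 + 22))² = (34 + 6*(-22)*34)² = (34 - 4488)² = (-4454)² = 19838116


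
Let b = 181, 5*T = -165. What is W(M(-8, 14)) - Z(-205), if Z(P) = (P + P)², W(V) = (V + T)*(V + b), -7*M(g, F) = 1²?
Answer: -8530612/49 ≈ -1.7409e+5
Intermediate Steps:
T = -33 (T = (⅕)*(-165) = -33)
M(g, F) = -⅐ (M(g, F) = -⅐*1² = -⅐*1 = -⅐)
W(V) = (-33 + V)*(181 + V) (W(V) = (V - 33)*(V + 181) = (-33 + V)*(181 + V))
Z(P) = 4*P² (Z(P) = (2*P)² = 4*P²)
W(M(-8, 14)) - Z(-205) = (-5973 + (-⅐)² + 148*(-⅐)) - 4*(-205)² = (-5973 + 1/49 - 148/7) - 4*42025 = -293712/49 - 1*168100 = -293712/49 - 168100 = -8530612/49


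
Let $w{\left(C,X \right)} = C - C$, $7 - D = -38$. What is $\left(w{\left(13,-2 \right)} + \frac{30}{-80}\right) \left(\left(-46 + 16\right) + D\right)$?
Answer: $- \frac{45}{8} \approx -5.625$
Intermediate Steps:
$D = 45$ ($D = 7 - -38 = 7 + 38 = 45$)
$w{\left(C,X \right)} = 0$
$\left(w{\left(13,-2 \right)} + \frac{30}{-80}\right) \left(\left(-46 + 16\right) + D\right) = \left(0 + \frac{30}{-80}\right) \left(\left(-46 + 16\right) + 45\right) = \left(0 + 30 \left(- \frac{1}{80}\right)\right) \left(-30 + 45\right) = \left(0 - \frac{3}{8}\right) 15 = \left(- \frac{3}{8}\right) 15 = - \frac{45}{8}$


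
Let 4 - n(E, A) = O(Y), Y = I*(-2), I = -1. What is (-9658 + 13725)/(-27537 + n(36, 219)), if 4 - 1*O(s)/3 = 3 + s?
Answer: -4067/27530 ≈ -0.14773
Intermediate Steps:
Y = 2 (Y = -1*(-2) = 2)
O(s) = 3 - 3*s (O(s) = 12 - 3*(3 + s) = 12 + (-9 - 3*s) = 3 - 3*s)
n(E, A) = 7 (n(E, A) = 4 - (3 - 3*2) = 4 - (3 - 6) = 4 - 1*(-3) = 4 + 3 = 7)
(-9658 + 13725)/(-27537 + n(36, 219)) = (-9658 + 13725)/(-27537 + 7) = 4067/(-27530) = 4067*(-1/27530) = -4067/27530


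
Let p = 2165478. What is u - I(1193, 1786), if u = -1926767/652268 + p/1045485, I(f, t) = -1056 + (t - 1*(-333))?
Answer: -34547635133411/32473162380 ≈ -1063.9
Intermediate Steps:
I(f, t) = -723 + t (I(f, t) = -1056 + (t + 333) = -1056 + (333 + t) = -723 + t)
u = -28663523471/32473162380 (u = -1926767/652268 + 2165478/1045485 = -1926767*1/652268 + 2165478*(1/1045485) = -1926767/652268 + 103118/49785 = -28663523471/32473162380 ≈ -0.88268)
u - I(1193, 1786) = -28663523471/32473162380 - (-723 + 1786) = -28663523471/32473162380 - 1*1063 = -28663523471/32473162380 - 1063 = -34547635133411/32473162380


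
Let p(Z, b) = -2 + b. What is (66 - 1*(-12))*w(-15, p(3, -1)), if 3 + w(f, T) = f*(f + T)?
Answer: 20826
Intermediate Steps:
w(f, T) = -3 + f*(T + f) (w(f, T) = -3 + f*(f + T) = -3 + f*(T + f))
(66 - 1*(-12))*w(-15, p(3, -1)) = (66 - 1*(-12))*(-3 + (-15)² + (-2 - 1)*(-15)) = (66 + 12)*(-3 + 225 - 3*(-15)) = 78*(-3 + 225 + 45) = 78*267 = 20826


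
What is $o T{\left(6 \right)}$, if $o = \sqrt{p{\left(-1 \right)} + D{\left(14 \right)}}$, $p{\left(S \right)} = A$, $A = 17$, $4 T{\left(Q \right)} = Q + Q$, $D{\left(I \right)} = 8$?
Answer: $15$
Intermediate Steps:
$T{\left(Q \right)} = \frac{Q}{2}$ ($T{\left(Q \right)} = \frac{Q + Q}{4} = \frac{2 Q}{4} = \frac{Q}{2}$)
$p{\left(S \right)} = 17$
$o = 5$ ($o = \sqrt{17 + 8} = \sqrt{25} = 5$)
$o T{\left(6 \right)} = 5 \cdot \frac{1}{2} \cdot 6 = 5 \cdot 3 = 15$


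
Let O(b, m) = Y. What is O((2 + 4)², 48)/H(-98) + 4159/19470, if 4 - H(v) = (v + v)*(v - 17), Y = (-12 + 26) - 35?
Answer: 1743261/8125480 ≈ 0.21454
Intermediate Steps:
Y = -21 (Y = 14 - 35 = -21)
O(b, m) = -21
H(v) = 4 - 2*v*(-17 + v) (H(v) = 4 - (v + v)*(v - 17) = 4 - 2*v*(-17 + v))
O((2 + 4)², 48)/H(-98) + 4159/19470 = -21/(4 - 2*(-98)² + 34*(-98)) + 4159/19470 = -21/(4 - 2*9604 - 3332) + 4159*(1/19470) = -21/(4 - 19208 - 3332) + 4159/19470 = -21/(-22536) + 4159/19470 = -21*(-1/22536) + 4159/19470 = 7/7512 + 4159/19470 = 1743261/8125480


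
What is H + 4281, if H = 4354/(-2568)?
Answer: 5494627/1284 ≈ 4279.3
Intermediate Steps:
H = -2177/1284 (H = 4354*(-1/2568) = -2177/1284 ≈ -1.6955)
H + 4281 = -2177/1284 + 4281 = 5494627/1284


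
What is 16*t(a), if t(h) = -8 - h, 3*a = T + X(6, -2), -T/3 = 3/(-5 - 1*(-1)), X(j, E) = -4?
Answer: -356/3 ≈ -118.67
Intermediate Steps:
T = 9/4 (T = -9/(-5 - 1*(-1)) = -9/(-5 + 1) = -9/(-4) = -9*(-1)/4 = -3*(-¾) = 9/4 ≈ 2.2500)
a = -7/12 (a = (9/4 - 4)/3 = (⅓)*(-7/4) = -7/12 ≈ -0.58333)
16*t(a) = 16*(-8 - 1*(-7/12)) = 16*(-8 + 7/12) = 16*(-89/12) = -356/3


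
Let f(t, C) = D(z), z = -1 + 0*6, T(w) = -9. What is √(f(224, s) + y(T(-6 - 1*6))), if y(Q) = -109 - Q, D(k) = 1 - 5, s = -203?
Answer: 2*I*√26 ≈ 10.198*I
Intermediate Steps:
z = -1 (z = -1 + 0 = -1)
D(k) = -4
f(t, C) = -4
√(f(224, s) + y(T(-6 - 1*6))) = √(-4 + (-109 - 1*(-9))) = √(-4 + (-109 + 9)) = √(-4 - 100) = √(-104) = 2*I*√26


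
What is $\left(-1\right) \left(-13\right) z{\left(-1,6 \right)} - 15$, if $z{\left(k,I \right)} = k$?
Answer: $-28$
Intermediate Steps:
$\left(-1\right) \left(-13\right) z{\left(-1,6 \right)} - 15 = \left(-1\right) \left(-13\right) \left(-1\right) - 15 = 13 \left(-1\right) - 15 = -13 - 15 = -28$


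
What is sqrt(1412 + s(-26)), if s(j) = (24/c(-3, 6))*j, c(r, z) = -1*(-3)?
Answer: 2*sqrt(301) ≈ 34.699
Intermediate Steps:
c(r, z) = 3
s(j) = 8*j (s(j) = (24/3)*j = (24*(1/3))*j = 8*j)
sqrt(1412 + s(-26)) = sqrt(1412 + 8*(-26)) = sqrt(1412 - 208) = sqrt(1204) = 2*sqrt(301)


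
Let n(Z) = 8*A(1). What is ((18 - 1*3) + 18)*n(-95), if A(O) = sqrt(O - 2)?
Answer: 264*I ≈ 264.0*I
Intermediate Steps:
A(O) = sqrt(-2 + O)
n(Z) = 8*I (n(Z) = 8*sqrt(-2 + 1) = 8*sqrt(-1) = 8*I)
((18 - 1*3) + 18)*n(-95) = ((18 - 1*3) + 18)*(8*I) = ((18 - 3) + 18)*(8*I) = (15 + 18)*(8*I) = 33*(8*I) = 264*I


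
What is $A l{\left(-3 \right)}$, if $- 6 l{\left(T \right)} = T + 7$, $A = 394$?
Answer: $- \frac{788}{3} \approx -262.67$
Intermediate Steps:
$l{\left(T \right)} = - \frac{7}{6} - \frac{T}{6}$ ($l{\left(T \right)} = - \frac{T + 7}{6} = - \frac{7 + T}{6} = - \frac{7}{6} - \frac{T}{6}$)
$A l{\left(-3 \right)} = 394 \left(- \frac{7}{6} - - \frac{1}{2}\right) = 394 \left(- \frac{7}{6} + \frac{1}{2}\right) = 394 \left(- \frac{2}{3}\right) = - \frac{788}{3}$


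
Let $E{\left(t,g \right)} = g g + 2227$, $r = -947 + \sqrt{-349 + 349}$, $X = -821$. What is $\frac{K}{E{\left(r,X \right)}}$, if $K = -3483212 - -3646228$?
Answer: $\frac{40754}{169067} \approx 0.24105$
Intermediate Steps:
$K = 163016$ ($K = -3483212 + 3646228 = 163016$)
$r = -947$ ($r = -947 + \sqrt{0} = -947 + 0 = -947$)
$E{\left(t,g \right)} = 2227 + g^{2}$ ($E{\left(t,g \right)} = g^{2} + 2227 = 2227 + g^{2}$)
$\frac{K}{E{\left(r,X \right)}} = \frac{163016}{2227 + \left(-821\right)^{2}} = \frac{163016}{2227 + 674041} = \frac{163016}{676268} = 163016 \cdot \frac{1}{676268} = \frac{40754}{169067}$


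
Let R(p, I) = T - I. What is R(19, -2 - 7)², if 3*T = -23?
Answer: 16/9 ≈ 1.7778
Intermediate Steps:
T = -23/3 (T = (⅓)*(-23) = -23/3 ≈ -7.6667)
R(p, I) = -23/3 - I
R(19, -2 - 7)² = (-23/3 - (-2 - 7))² = (-23/3 - 1*(-9))² = (-23/3 + 9)² = (4/3)² = 16/9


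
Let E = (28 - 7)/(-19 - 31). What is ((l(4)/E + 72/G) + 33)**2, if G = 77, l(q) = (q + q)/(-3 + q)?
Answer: 11826721/53361 ≈ 221.64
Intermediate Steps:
l(q) = 2*q/(-3 + q) (l(q) = (2*q)/(-3 + q) = 2*q/(-3 + q))
E = -21/50 (E = 21/(-50) = 21*(-1/50) = -21/50 ≈ -0.42000)
((l(4)/E + 72/G) + 33)**2 = (((2*4/(-3 + 4))/(-21/50) + 72/77) + 33)**2 = (((2*4/1)*(-50/21) + 72*(1/77)) + 33)**2 = (((2*4*1)*(-50/21) + 72/77) + 33)**2 = ((8*(-50/21) + 72/77) + 33)**2 = ((-400/21 + 72/77) + 33)**2 = (-4184/231 + 33)**2 = (3439/231)**2 = 11826721/53361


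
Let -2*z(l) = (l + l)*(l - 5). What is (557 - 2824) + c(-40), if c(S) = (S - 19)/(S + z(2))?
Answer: -77019/34 ≈ -2265.3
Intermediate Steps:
z(l) = -l*(-5 + l) (z(l) = -(l + l)*(l - 5)/2 = -2*l*(-5 + l)/2 = -l*(-5 + l))
c(S) = (-19 + S)/(6 + S) (c(S) = (S - 19)/(S + 2*(5 - 1*2)) = (-19 + S)/(S + 2*(5 - 2)) = (-19 + S)/(S + 2*3) = (-19 + S)/(S + 6) = (-19 + S)/(6 + S))
(557 - 2824) + c(-40) = (557 - 2824) + (-19 - 40)/(6 - 40) = -2267 - 59/(-34) = -2267 - 1/34*(-59) = -2267 + 59/34 = -77019/34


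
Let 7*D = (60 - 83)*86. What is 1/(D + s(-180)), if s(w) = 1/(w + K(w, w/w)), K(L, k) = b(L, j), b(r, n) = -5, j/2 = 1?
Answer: -1295/365937 ≈ -0.0035389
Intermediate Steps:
j = 2 (j = 2*1 = 2)
K(L, k) = -5
s(w) = 1/(-5 + w) (s(w) = 1/(w - 5) = 1/(-5 + w))
D = -1978/7 (D = ((60 - 83)*86)/7 = (-23*86)/7 = (⅐)*(-1978) = -1978/7 ≈ -282.57)
1/(D + s(-180)) = 1/(-1978/7 + 1/(-5 - 180)) = 1/(-1978/7 + 1/(-185)) = 1/(-1978/7 - 1/185) = 1/(-365937/1295) = -1295/365937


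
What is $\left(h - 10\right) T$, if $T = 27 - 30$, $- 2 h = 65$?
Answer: $\frac{255}{2} \approx 127.5$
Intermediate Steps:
$h = - \frac{65}{2}$ ($h = \left(- \frac{1}{2}\right) 65 = - \frac{65}{2} \approx -32.5$)
$T = -3$ ($T = 27 - 30 = -3$)
$\left(h - 10\right) T = \left(- \frac{65}{2} - 10\right) \left(-3\right) = \left(- \frac{85}{2}\right) \left(-3\right) = \frac{255}{2}$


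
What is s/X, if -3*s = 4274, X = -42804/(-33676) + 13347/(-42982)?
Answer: -1546612967492/1042745967 ≈ -1483.2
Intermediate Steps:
X = 347581989/361865458 (X = -42804*(-1/33676) + 13347*(-1/42982) = 10701/8419 - 13347/42982 = 347581989/361865458 ≈ 0.96053)
s = -4274/3 (s = -⅓*4274 = -4274/3 ≈ -1424.7)
s/X = -4274/(3*347581989/361865458) = -4274/3*361865458/347581989 = -1546612967492/1042745967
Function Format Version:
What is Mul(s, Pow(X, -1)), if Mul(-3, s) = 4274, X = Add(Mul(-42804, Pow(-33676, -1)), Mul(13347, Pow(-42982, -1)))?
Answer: Rational(-1546612967492, 1042745967) ≈ -1483.2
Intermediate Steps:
X = Rational(347581989, 361865458) (X = Add(Mul(-42804, Rational(-1, 33676)), Mul(13347, Rational(-1, 42982))) = Add(Rational(10701, 8419), Rational(-13347, 42982)) = Rational(347581989, 361865458) ≈ 0.96053)
s = Rational(-4274, 3) (s = Mul(Rational(-1, 3), 4274) = Rational(-4274, 3) ≈ -1424.7)
Mul(s, Pow(X, -1)) = Mul(Rational(-4274, 3), Pow(Rational(347581989, 361865458), -1)) = Mul(Rational(-4274, 3), Rational(361865458, 347581989)) = Rational(-1546612967492, 1042745967)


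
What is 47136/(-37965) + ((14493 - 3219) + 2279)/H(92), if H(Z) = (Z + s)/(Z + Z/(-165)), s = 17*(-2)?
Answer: 258764102408/12110835 ≈ 21366.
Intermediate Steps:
s = -34
H(Z) = 165*(-34 + Z)/(164*Z) (H(Z) = (Z - 34)/(Z + Z/(-165)) = (-34 + Z)/(Z + Z*(-1/165)) = (-34 + Z)/(Z - Z/165) = (-34 + Z)/((164*Z/165)) = (-34 + Z)*(165/(164*Z)) = 165*(-34 + Z)/(164*Z))
47136/(-37965) + ((14493 - 3219) + 2279)/H(92) = 47136/(-37965) + ((14493 - 3219) + 2279)/(((165/164)*(-34 + 92)/92)) = 47136*(-1/37965) + (11274 + 2279)/(((165/164)*(1/92)*58)) = -15712/12655 + 13553/(4785/7544) = -15712/12655 + 13553*(7544/4785) = -15712/12655 + 102243832/4785 = 258764102408/12110835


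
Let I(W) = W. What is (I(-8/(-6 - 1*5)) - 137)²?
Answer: 2247001/121 ≈ 18570.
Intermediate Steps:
(I(-8/(-6 - 1*5)) - 137)² = (-8/(-6 - 1*5) - 137)² = (-8/(-6 - 5) - 137)² = (-8/(-11) - 137)² = (-8*(-1/11) - 137)² = (8/11 - 137)² = (-1499/11)² = 2247001/121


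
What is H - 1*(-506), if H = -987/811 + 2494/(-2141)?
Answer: 874457805/1736351 ≈ 503.62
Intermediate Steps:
H = -4135801/1736351 (H = -987*1/811 + 2494*(-1/2141) = -987/811 - 2494/2141 = -4135801/1736351 ≈ -2.3819)
H - 1*(-506) = -4135801/1736351 - 1*(-506) = -4135801/1736351 + 506 = 874457805/1736351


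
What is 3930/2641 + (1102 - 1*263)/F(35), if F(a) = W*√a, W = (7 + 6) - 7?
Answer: 3930/2641 + 839*√35/210 ≈ 25.124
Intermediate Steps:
W = 6 (W = 13 - 7 = 6)
F(a) = 6*√a
3930/2641 + (1102 - 1*263)/F(35) = 3930/2641 + (1102 - 1*263)/((6*√35)) = 3930*(1/2641) + (1102 - 263)*(√35/210) = 3930/2641 + 839*(√35/210) = 3930/2641 + 839*√35/210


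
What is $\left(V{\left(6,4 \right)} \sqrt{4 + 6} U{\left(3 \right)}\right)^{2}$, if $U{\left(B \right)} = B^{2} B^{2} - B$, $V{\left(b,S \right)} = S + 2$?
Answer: $2190240$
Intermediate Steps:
$V{\left(b,S \right)} = 2 + S$
$U{\left(B \right)} = B^{4} - B$
$\left(V{\left(6,4 \right)} \sqrt{4 + 6} U{\left(3 \right)}\right)^{2} = \left(\left(2 + 4\right) \sqrt{4 + 6} \left(3^{4} - 3\right)\right)^{2} = \left(6 \sqrt{10} \left(81 - 3\right)\right)^{2} = \left(6 \sqrt{10} \cdot 78\right)^{2} = \left(468 \sqrt{10}\right)^{2} = 2190240$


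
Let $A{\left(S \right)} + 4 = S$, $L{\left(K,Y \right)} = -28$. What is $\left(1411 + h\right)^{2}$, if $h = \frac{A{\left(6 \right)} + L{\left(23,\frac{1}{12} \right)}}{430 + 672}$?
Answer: $\frac{604425392704}{303601} \approx 1.9909 \cdot 10^{6}$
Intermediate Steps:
$A{\left(S \right)} = -4 + S$
$h = - \frac{13}{551}$ ($h = \frac{\left(-4 + 6\right) - 28}{430 + 672} = \frac{2 - 28}{1102} = \left(-26\right) \frac{1}{1102} = - \frac{13}{551} \approx -0.023593$)
$\left(1411 + h\right)^{2} = \left(1411 - \frac{13}{551}\right)^{2} = \left(\frac{777448}{551}\right)^{2} = \frac{604425392704}{303601}$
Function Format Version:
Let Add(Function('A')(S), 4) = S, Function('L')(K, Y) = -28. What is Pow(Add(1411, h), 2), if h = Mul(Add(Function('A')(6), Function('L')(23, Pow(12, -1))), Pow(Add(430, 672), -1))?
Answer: Rational(604425392704, 303601) ≈ 1.9909e+6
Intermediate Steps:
Function('A')(S) = Add(-4, S)
h = Rational(-13, 551) (h = Mul(Add(Add(-4, 6), -28), Pow(Add(430, 672), -1)) = Mul(Add(2, -28), Pow(1102, -1)) = Mul(-26, Rational(1, 1102)) = Rational(-13, 551) ≈ -0.023593)
Pow(Add(1411, h), 2) = Pow(Add(1411, Rational(-13, 551)), 2) = Pow(Rational(777448, 551), 2) = Rational(604425392704, 303601)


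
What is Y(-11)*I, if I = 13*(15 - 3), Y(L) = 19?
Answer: 2964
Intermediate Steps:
I = 156 (I = 13*12 = 156)
Y(-11)*I = 19*156 = 2964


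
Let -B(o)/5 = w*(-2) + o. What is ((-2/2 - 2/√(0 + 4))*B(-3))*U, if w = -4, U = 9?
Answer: 450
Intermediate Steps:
B(o) = -40 - 5*o (B(o) = -5*(-4*(-2) + o) = -5*(8 + o) = -40 - 5*o)
((-2/2 - 2/√(0 + 4))*B(-3))*U = ((-2/2 - 2/√(0 + 4))*(-40 - 5*(-3)))*9 = ((-2*½ - 2/(√4))*(-40 + 15))*9 = ((-1 - 2/2)*(-25))*9 = ((-1 - 2*½)*(-25))*9 = ((-1 - 1)*(-25))*9 = -2*(-25)*9 = 50*9 = 450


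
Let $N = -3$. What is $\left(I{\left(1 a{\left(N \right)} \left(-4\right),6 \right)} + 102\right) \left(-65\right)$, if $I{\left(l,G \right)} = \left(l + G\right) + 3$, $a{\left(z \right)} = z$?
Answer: $-7995$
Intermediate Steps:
$I{\left(l,G \right)} = 3 + G + l$ ($I{\left(l,G \right)} = \left(G + l\right) + 3 = 3 + G + l$)
$\left(I{\left(1 a{\left(N \right)} \left(-4\right),6 \right)} + 102\right) \left(-65\right) = \left(\left(3 + 6 + 1 \left(-3\right) \left(-4\right)\right) + 102\right) \left(-65\right) = \left(\left(3 + 6 - -12\right) + 102\right) \left(-65\right) = \left(\left(3 + 6 + 12\right) + 102\right) \left(-65\right) = \left(21 + 102\right) \left(-65\right) = 123 \left(-65\right) = -7995$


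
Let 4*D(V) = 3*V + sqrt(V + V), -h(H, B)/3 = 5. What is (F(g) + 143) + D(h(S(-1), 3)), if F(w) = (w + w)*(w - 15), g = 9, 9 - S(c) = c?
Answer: 95/4 + I*sqrt(30)/4 ≈ 23.75 + 1.3693*I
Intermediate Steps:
S(c) = 9 - c
h(H, B) = -15 (h(H, B) = -3*5 = -15)
D(V) = 3*V/4 + sqrt(2)*sqrt(V)/4 (D(V) = (3*V + sqrt(V + V))/4 = (3*V + sqrt(2*V))/4 = (3*V + sqrt(2)*sqrt(V))/4 = 3*V/4 + sqrt(2)*sqrt(V)/4)
F(w) = 2*w*(-15 + w) (F(w) = (2*w)*(-15 + w) = 2*w*(-15 + w))
(F(g) + 143) + D(h(S(-1), 3)) = (2*9*(-15 + 9) + 143) + ((3/4)*(-15) + sqrt(2)*sqrt(-15)/4) = (2*9*(-6) + 143) + (-45/4 + sqrt(2)*(I*sqrt(15))/4) = (-108 + 143) + (-45/4 + I*sqrt(30)/4) = 35 + (-45/4 + I*sqrt(30)/4) = 95/4 + I*sqrt(30)/4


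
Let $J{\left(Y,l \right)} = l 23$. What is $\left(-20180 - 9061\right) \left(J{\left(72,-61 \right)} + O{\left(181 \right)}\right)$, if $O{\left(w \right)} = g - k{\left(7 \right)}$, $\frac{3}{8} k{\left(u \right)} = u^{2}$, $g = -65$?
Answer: $46746612$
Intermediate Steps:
$k{\left(u \right)} = \frac{8 u^{2}}{3}$
$O{\left(w \right)} = - \frac{587}{3}$ ($O{\left(w \right)} = -65 - \frac{8 \cdot 7^{2}}{3} = -65 - \frac{8}{3} \cdot 49 = -65 - \frac{392}{3} = - \frac{587}{3}$)
$J{\left(Y,l \right)} = 23 l$
$\left(-20180 - 9061\right) \left(J{\left(72,-61 \right)} + O{\left(181 \right)}\right) = \left(-20180 - 9061\right) \left(23 \left(-61\right) - \frac{587}{3}\right) = - 29241 \left(-1403 - \frac{587}{3}\right) = \left(-29241\right) \left(- \frac{4796}{3}\right) = 46746612$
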